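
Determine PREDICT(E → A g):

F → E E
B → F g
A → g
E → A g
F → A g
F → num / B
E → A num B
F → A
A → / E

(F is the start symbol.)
{ '/', 'g' }

PREDICT(E → A g) = (FIRST(RHS) \ {ε}) ∪ (FOLLOW(E) if ε ∈ FIRST(RHS), i.e. RHS ⇒* ε)
FIRST(A) = { '/', 'g' }
FIRST(A g) = { '/', 'g' }
ε ∉ FIRST(A g), so FOLLOW(E) is not added.
PREDICT(E → A g) = { '/', 'g' }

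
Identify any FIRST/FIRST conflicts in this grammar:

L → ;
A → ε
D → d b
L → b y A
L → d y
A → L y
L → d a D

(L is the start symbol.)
A FIRST/FIRST conflict occurs when two productions N → α and N → β for the same non-terminal have FIRST(α) ∩ FIRST(β) ≠ ∅ (with ε ∈ FIRST of a nullable right-hand side, so two nullable alternatives also conflict).

FIRST sets of the non-terminals at (or reachable through a nullable prefix from) the front of some alternative:
  FIRST(L) = { ';', 'b', 'd' }

Productions for L:
  L → ;: FIRST = { ';' }
  L → b y A: FIRST = { 'b' }
  L → d y: FIRST = { 'd' }
  L → d a D: FIRST = { 'd' }
Productions for A:
  A → ε: FIRST = { ε }
  A → L y: FIRST = { ';', 'b', 'd' }
D has only one production, so no FIRST/FIRST conflict is possible there.

Conflict for L: L → d y and L → d a D
  Overlap: { 'd' }

Answer: Yes. L → d y / L → d a D on { 'd' }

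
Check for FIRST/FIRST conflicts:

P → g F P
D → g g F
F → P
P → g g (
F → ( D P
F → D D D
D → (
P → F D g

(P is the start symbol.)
Yes. P → g F P / P → g g '(' on { 'g' }; P → g F P / P → F D g on { 'g' }; P → g g '(' / P → F D g on { 'g' }; F → P / F → '(' D P on { '(' }; F → P / F → D D D on { '(', 'g' }; F → '(' D P / F → D D D on { '(' }

A FIRST/FIRST conflict occurs when two productions N → α and N → β for the same non-terminal have FIRST(α) ∩ FIRST(β) ≠ ∅ (with ε ∈ FIRST of a nullable right-hand side, so two nullable alternatives also conflict).

FIRST sets of the non-terminals at (or reachable through a nullable prefix from) the front of some alternative:
  FIRST(F) = { '(', 'g' }
  FIRST(P) = { '(', 'g' }
  FIRST(D) = { '(', 'g' }

Productions for P:
  P → g F P: FIRST = { 'g' }
  P → g g (: FIRST = { 'g' }
  P → F D g: FIRST = { '(', 'g' }
Productions for D:
  D → g g F: FIRST = { 'g' }
  D → (: FIRST = { '(' }
Productions for F:
  F → P: FIRST = { '(', 'g' }
  F → ( D P: FIRST = { '(' }
  F → D D D: FIRST = { '(', 'g' }

Conflict for P: P → g F P and P → g g (
  Overlap: { 'g' }
Conflict for P: P → g F P and P → F D g
  Overlap: { 'g' }
Conflict for P: P → g g ( and P → F D g
  Overlap: { 'g' }
Conflict for F: F → P and F → ( D P
  Overlap: { '(' }
Conflict for F: F → P and F → D D D
  Overlap: { '(', 'g' }
Conflict for F: F → ( D P and F → D D D
  Overlap: { '(' }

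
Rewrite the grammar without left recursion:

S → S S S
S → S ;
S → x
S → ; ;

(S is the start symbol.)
S is directly left-recursive. The standard transformation for
  A → A α₁ | ... | A α_m | β₁ | ... | β_n
is
  A  → β₁ A' | ... | β_n A'
  A' → α₁ A' | ... | α_m A' | ε

S → x becomes S → x S'
S → ; ; becomes S → ; ; S'
S → S S S becomes S' → S S S'
S → S ; becomes S' → ; S'
Add S' → ε

Resulting grammar:
S → x S'
S → ; ; S'
S' → S S S'
S' → ; S'
S' → ε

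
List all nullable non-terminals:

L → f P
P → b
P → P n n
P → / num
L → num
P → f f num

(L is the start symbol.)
There are no ε-productions, so no non-terminal can derive ε.
No non-terminals are nullable.

Answer: None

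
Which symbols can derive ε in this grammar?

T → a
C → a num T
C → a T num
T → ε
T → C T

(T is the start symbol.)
A non-terminal is nullable if it can derive ε (the empty string): either it has an ε-production, or it has a production whose right-hand side consists entirely of nullable non-terminals.

ε-productions: T → ε
So T is immediately nullable.
No further non-terminal can be added: every production for the remaining non-terminals contains a terminal or a non-nullable non-terminal.
Nullable = { 'T' }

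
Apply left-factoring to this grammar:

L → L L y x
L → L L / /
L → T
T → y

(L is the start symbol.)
Left-factoring transforms A → αβ₁ | αβ₂ into A → αA' and A' → β₁ | β₂
(α is the longest common prefix among the alternatives). Repeat until
no nonterminal has two alternatives with a common prefix.

Round 1: L has alternatives sharing prefix 'L L'. Introduce L': L → L L L'
  Add: L' → y x
  Add: L' → / /

No remaining common prefixes — done.

Resulting grammar:
L → L L L'
L' → y x
L' → / /
L → T
T → y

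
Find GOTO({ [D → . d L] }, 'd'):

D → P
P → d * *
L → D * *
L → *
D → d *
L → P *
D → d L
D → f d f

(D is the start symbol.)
{ [D → . P], [D → . d *], [D → . d L], [D → . f d f], [D → d . L], [L → . *], [L → . D * *], [L → . P *], [P → . d * *] }

GOTO(I, 'd') = CLOSURE({ [A → αX.β] : [A → α.Xβ] ∈ I, X = 'd' })

Items with dot before 'd', with the dot advanced:
  [D → . d L] → [D → d . L]
Closure of the advanced items:
  [D → d . L] has the dot before L: add [L → . D * *], [L → . *], [L → . P *]
  [L → . D * *] has the dot before D: add [D → . P], [D → . d *], [D → . d L], [D → . f d f]
  [L → . P *] has the dot before P: add [P → . d * *]

GOTO = { [D → . P], [D → . d *], [D → . d L], [D → . f d f], [D → d . L], [L → . *], [L → . D * *], [L → . P *], [P → . d * *] }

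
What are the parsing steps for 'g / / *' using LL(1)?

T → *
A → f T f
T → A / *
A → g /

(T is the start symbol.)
Stack is shown with the top on the left.

Stack      Input      Action
----------------------------
T $        g / / * $  output T → A / *
A / * $    g / / * $  output A → g /
g / / * $  g / / * $  match 'g'
/ / * $    / / * $    match '/'
/ * $      / * $      match '/'
* $        * $        match '*'
$          $          accept

The string is accepted.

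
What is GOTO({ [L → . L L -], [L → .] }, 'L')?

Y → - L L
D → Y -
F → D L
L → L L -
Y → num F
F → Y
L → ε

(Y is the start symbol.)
GOTO(I, 'L') = CLOSURE({ [A → αX.β] : [A → α.Xβ] ∈ I, X = 'L' })

Items with dot before 'L', with the dot advanced:
  [L → . L L -] → [L → L . L -]
Closure of the advanced items:
  [L → L . L -] has the dot before L: add [L → . L L -], [L → .]

GOTO = { [L → . L L -], [L → .], [L → L . L -] }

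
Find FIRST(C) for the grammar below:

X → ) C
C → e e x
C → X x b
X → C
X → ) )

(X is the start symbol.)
FIRST sets of the other non-terminals involved (by the same procedure, iterated to a fixed point):
  FIRST(X) = { ')', 'e' }

From C → e e x:
  - e is a terminal: add 'e' and stop
From C → X x b:
  - X is a non-terminal: add FIRST(X) \ {ε} = { ')', 'e' }
    X is not nullable, so stop

Collecting: FIRST(C) = { ')', 'e' }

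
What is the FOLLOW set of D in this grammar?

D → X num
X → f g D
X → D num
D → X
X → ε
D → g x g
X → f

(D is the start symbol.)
To compute FOLLOW(D), find every occurrence of D on a right-hand side N → α D β: add FIRST(β) \ {ε}, and if β is empty or nullable also add FOLLOW(N). Iterate to a fixed point.

D is the start symbol, so $ ∈ FOLLOW(D).
In X → f g D: D is at the end, add FOLLOW(X)
In X → D num: D is followed by num, add FIRST(num) \ {ε} = { 'num' }

The FOLLOW sets referred to above (computed the same way, to a fixed point):
  FOLLOW(X) = { $, 'num' }

Taking the union: FOLLOW(D) = { $, 'num' }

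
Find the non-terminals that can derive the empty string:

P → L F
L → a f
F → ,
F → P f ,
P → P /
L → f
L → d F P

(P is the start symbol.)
There are no ε-productions, so no non-terminal can derive ε.
No non-terminals are nullable.

Answer: None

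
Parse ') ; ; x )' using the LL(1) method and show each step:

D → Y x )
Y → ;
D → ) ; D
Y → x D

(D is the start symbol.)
Stack is shown with the top on the left.

Stack    Input        Action
----------------------------
D $      ) ; ; x ) $  output D → ) ; D
) ; D $  ) ; ; x ) $  match ')'
; D $    ; ; x ) $    match ';'
D $      ; x ) $      output D → Y x )
Y x ) $  ; x ) $      output Y → ;
; x ) $  ; x ) $      match ';'
x ) $    x ) $        match 'x'
) $      ) $          match ')'
$        $            accept

The string is accepted.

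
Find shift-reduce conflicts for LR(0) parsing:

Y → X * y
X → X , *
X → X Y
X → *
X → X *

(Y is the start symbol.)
Yes — I4: [X → * .] vs [Y → X * . y]

A shift-reduce conflict occurs when an LR(0) state has both:
  - a complete (reduce) item [A → α .] (dot at the end), and
  - a shift item [B → β . c γ] (dot before a terminal).

Augment with Y' → Y and build the canonical LR(0) collection (I0 = CLOSURE({[Y' → . Y]}), then GOTO on every symbol after a dot until no new states appear). It has 9 states:
  I0: { [X → . *], [X → . X *], [X → . X , *], [X → . X Y], [Y → . X * y], [Y' → . Y] }  — shift
  I1: { [X → * .] }  — reduce
  I2: { [X → . *], [X → . X *], [X → . X , *], [X → . X Y], [X → X . *], [X → X . , *], [X → X . Y], [Y → . X * y], [Y → X . * y] }  — shift
  I3: { [Y' → Y .] }  — accept
  I4: { [X → * .], [X → X * .], [Y → X * . y] }  — shift, 2 reduces
  I5: { [X → X , . *] }  — shift
  I6: { [X → X Y .] }  — reduce
  I7: { [X → X , * .] }  — reduce
  I8: { [Y → X * y .] }  — reduce

I4 contains reduce items [X → * .], [X → X * .] and shift item [Y → X * . y] — shift-reduce conflict.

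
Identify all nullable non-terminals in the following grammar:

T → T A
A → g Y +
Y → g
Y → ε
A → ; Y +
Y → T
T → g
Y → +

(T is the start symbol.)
A non-terminal is nullable if it can derive ε (the empty string): either it has an ε-production, or it has a production whose right-hand side consists entirely of nullable non-terminals.

ε-productions: Y → ε
So Y is immediately nullable.
No further non-terminal can be added: every production for the remaining non-terminals contains a terminal or a non-nullable non-terminal.
Nullable = { 'Y' }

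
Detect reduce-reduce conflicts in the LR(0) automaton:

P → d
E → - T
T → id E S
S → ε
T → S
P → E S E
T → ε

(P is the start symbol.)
A reduce-reduce conflict occurs when an LR(0) state has two complete items [A → α .] and [B → β .] — both call for a reduction, and with no lookahead the parser cannot choose between them.

Augment with P' → P and build the canonical LR(0) collection (I0 = CLOSURE({[P' → . P]}), then GOTO on every symbol after a dot until no new states appear). It has 12 states:
  I0: { [E → . - T], [P → . E S E], [P → . d], [P' → . P] }  — shift
  I1: { [E → - . T], [S → .], [T → . S], [T → . id E S], [T → .] }  — shift, 2 reduces
  I2: { [P → E . S E], [S → .] }  — reduce
  I3: { [P' → P .] }  — accept
  I4: { [P → d .] }  — reduce
  I5: { [E → . - T], [P → E S . E] }  — shift
  I6: { [P → E S E .] }  — reduce
  I7: { [T → S .] }  — reduce
  I8: { [E → - T .] }  — reduce
  I9: { [E → . - T], [T → id . E S] }  — shift
  I10: { [S → .], [T → id E . S] }  — reduce
  I11: { [T → id E S .] }  — reduce

I1 contains complete items [S → .], [T → .] — reduce-reduce conflict.

Answer: Yes — I1: [S → .] vs [T → .]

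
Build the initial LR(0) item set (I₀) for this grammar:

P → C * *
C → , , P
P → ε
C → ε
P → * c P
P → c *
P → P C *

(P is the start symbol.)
{ [C → . , , P], [C → .], [P → . * c P], [P → . C * *], [P → . P C *], [P → . c *], [P → .], [P' → . P] }

First, augment the grammar with P' → P
I₀ = CLOSURE({ [P' → . P] }):
  [P' → . P] has the dot before P: add [P → . C * *], [P → .], [P → . * c P], [P → . c *], [P → . P C *]
  [P → . C * *] has the dot before C: add [C → . , , P], [C → .]
No further items can be added.

I₀ = { [C → . , , P], [C → .], [P → . * c P], [P → . C * *], [P → . P C *], [P → . c *], [P → .], [P' → . P] }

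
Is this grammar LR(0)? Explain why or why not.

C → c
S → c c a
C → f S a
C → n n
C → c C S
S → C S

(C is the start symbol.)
No. Shift-reduce conflict between [C → c .] and [C → . c]

Augment with C' → C and build the canonical LR(0) collection (I0 = CLOSURE({[C' → . C]}), then GOTO on every symbol after a dot until no new states appear). It has 15 states:
  I0: { [C → . c C S], [C → . c], [C → . f S a], [C → . n n], [C' → . C] }  — shift
  I1: { [C' → C .] }  — accept
  I2: { [C → . c C S], [C → . c], [C → . f S a], [C → . n n], [C → c . C S], [C → c .] }  — shift, reduce
  I3: { [C → . c C S], [C → . c], [C → . f S a], [C → . n n], [C → f . S a], [S → . C S], [S → . c c a] }  — shift
  I4: { [C → n . n] }  — shift
  I5: { [C → n n .] }  — reduce
  I6: { [C → . c C S], [C → . c], [C → . f S a], [C → . n n], [S → . C S], [S → . c c a], [S → C . S] }  — shift
  I7: { [C → f S . a] }  — shift
  I8: { [C → . c C S], [C → . c], [C → . f S a], [C → . n n], [C → c . C S], [C → c .], [S → c . c a] }  — shift, reduce
  I9: { [C → . c C S], [C → . c], [C → . f S a], [C → . n n], [C → c C . S], [S → . C S], [S → . c c a] }  — shift
  I10: { [C → . c C S], [C → . c], [C → . f S a], [C → . n n], [C → c . C S], [C → c .], [S → c c . a] }  — shift, reduce
  I11: { [S → c c a .] }  — reduce
  I12: { [C → c C S .] }  — reduce
  I13: { [C → f S a .] }  — reduce
  I14: { [S → C S .] }  — reduce

Conflict in state I2:
  Shift-reduce conflict between [C → c .] and [C → . c]
So the grammar is NOT LR(0).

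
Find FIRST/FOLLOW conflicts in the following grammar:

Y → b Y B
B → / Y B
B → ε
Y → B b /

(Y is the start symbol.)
Nullable non-terminals: B.

B: nullable alternative(s) B → ε; FOLLOW(B) = { $, '/', 'b' }
  B → / Y B: FIRST \ {ε} = { '/' } — overlaps FOLLOW(B) on { '/' }: CONFLICT
  B → ε: FIRST \ {ε} = { } — this is the only nullable alternative, skip

Y has no nullable alternative, so no FIRST/FOLLOW check is needed there.

So the grammar has 1 FIRST/FOLLOW conflict (marked CONFLICT above).

Answer: Yes. B → '/' Y B with FOLLOW(B) on { '/' }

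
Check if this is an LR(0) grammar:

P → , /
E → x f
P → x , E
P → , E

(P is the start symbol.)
Yes, the grammar is LR(0)

A grammar is LR(0) if no state in the canonical LR(0) collection has:
  - both a shift item (dot before a terminal) and a complete item (shift-reduce conflict), or
  - two or more complete items (reduce-reduce conflict; the accept item [P' → P .] counts as a complete item here).

Augment with P' → P and build the canonical LR(0) collection (I0 = CLOSURE({[P' → . P]}), then GOTO on every symbol after a dot until no new states appear). It has 10 states:
  I0: { [P → . , /], [P → . , E], [P → . x , E], [P' → . P] }  — shift
  I1: { [E → . x f], [P → , . /], [P → , . E] }  — shift
  I2: { [P' → P .] }  — accept
  I3: { [P → x . , E] }  — shift
  I4: { [E → . x f], [P → x , . E] }  — shift
  I5: { [P → x , E .] }  — reduce
  I6: { [E → x . f] }  — shift
  I7: { [E → x f .] }  — reduce
  I8: { [P → , / .] }  — reduce
  I9: { [P → , E .] }  — reduce

Every state is either a pure shift/goto state or contains exactly one complete item and nothing to shift — no conflicts. The grammar is LR(0).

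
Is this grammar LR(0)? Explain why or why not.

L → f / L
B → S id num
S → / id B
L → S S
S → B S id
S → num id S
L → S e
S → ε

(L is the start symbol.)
A grammar is LR(0) if no state in the canonical LR(0) collection has:
  - both a shift item (dot before a terminal) and a complete item (shift-reduce conflict), or
  - two or more complete items (reduce-reduce conflict; the accept item [L' → L .] counts as a complete item here).

Augment with L' → L and build the canonical LR(0) collection (I0 = CLOSURE({[L' → . L]}), then GOTO on every symbol after a dot until no new states appear). It has 20 states:
  I0: { [B → . S id num], [L → . S S], [L → . S e], [L → . f / L], [L' → . L], [S → . / id B], [S → . B S id], [S → . num id S], [S → .] }  — shift, reduce
  I1: { [S → / . id B] }  — shift
  I2: { [B → . S id num], [S → . / id B], [S → . B S id], [S → . num id S], [S → .], [S → B . S id] }  — shift, reduce
  I3: { [L' → L .] }  — accept
  I4: { [B → . S id num], [B → S . id num], [L → S . S], [L → S . e], [S → . / id B], [S → . B S id], [S → . num id S], [S → .] }  — shift, reduce
  I5: { [L → f . / L] }  — shift
  I6: { [S → num . id S] }  — shift
  I7: { [B → . S id num], [S → . / id B], [S → . B S id], [S → . num id S], [S → .], [S → num id . S] }  — shift, reduce
  I8: { [B → S . id num], [S → num id S .] }  — shift, reduce
  I9: { [B → S id . num] }  — shift
  I10: { [B → S id num .] }  — reduce
  I11: { [B → . S id num], [L → . S S], [L → . S e], [L → . f / L], [L → f / . L], [S → . / id B], [S → . B S id], [S → . num id S], [S → .] }  — shift, reduce
  I12: { [L → f / L .] }  — reduce
  I13: { [B → S . id num], [L → S S .] }  — shift, reduce
  I14: { [L → S e .] }  — reduce
  I15: { [B → S . id num], [S → B S . id] }  — shift
  I16: { [B → S id . num], [S → B S id .] }  — shift, reduce
  I17: { [B → . S id num], [S → . / id B], [S → . B S id], [S → . num id S], [S → .], [S → / id . B] }  — shift, reduce
  I18: { [B → . S id num], [S → . / id B], [S → . B S id], [S → . num id S], [S → .], [S → / id B .], [S → B . S id] }  — shift, 2 reduces
  I19: { [B → S . id num] }  — shift

Conflict in state I0:
  Shift-reduce conflict between [S → .] and [L → . f / L]
So the grammar is NOT LR(0).

Answer: No. Shift-reduce conflict between [S → .] and [L → . f / L]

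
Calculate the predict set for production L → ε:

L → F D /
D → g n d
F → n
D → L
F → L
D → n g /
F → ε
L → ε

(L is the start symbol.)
PREDICT(L → ε) = (FIRST(RHS) \ {ε}) ∪ (FOLLOW(L) if ε ∈ FIRST(RHS), i.e. RHS ⇒* ε)
The right-hand side is ε (FIRST(ε) = { ε }), so the predict set is FOLLOW(L) = { $, '/', 'g', 'n' }
PREDICT(L → ε) = { $, '/', 'g', 'n' }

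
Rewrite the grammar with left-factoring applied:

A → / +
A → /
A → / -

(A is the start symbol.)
Left-factoring transforms A → αβ₁ | αβ₂ into A → αA' and A' → β₁ | β₂
(α is the longest common prefix among the alternatives). Repeat until
no nonterminal has two alternatives with a common prefix.

Round 1: A has alternatives sharing prefix '/'. Introduce A': A → / A'
  Add: A' → +
  Add: A' → ε
  Add: A' → -

No remaining common prefixes — done.

Resulting grammar:
A → / A'
A' → +
A' → ε
A' → -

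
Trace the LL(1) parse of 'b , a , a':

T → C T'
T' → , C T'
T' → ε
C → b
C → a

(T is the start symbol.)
Stack is shown with the top on the left.

Stack     Input        Action
-----------------------------
T $       b , a , a $  output T → C T'
C T' $    b , a , a $  output C → b
b T' $    b , a , a $  match 'b'
T' $      , a , a $    output T' → , C T'
, C T' $  , a , a $    match ','
C T' $    a , a $      output C → a
a T' $    a , a $      match 'a'
T' $      , a $        output T' → , C T'
, C T' $  , a $        match ','
C T' $    a $          output C → a
a T' $    a $          match 'a'
T' $      $            output T' → ε
$         $            accept

The string is accepted.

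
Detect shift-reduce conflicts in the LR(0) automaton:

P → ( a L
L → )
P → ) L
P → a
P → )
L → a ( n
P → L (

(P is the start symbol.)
A shift-reduce conflict occurs when an LR(0) state has both:
  - a complete (reduce) item [A → α .] (dot at the end), and
  - a shift item [B → β . c γ] (dot before a terminal).

Augment with P' → P and build the canonical LR(0) collection (I0 = CLOSURE({[P' → . P]}), then GOTO on every symbol after a dot until no new states appear). It has 14 states:
  I0: { [L → . )], [L → . a ( n], [P → . ( a L], [P → . ) L], [P → . )], [P → . L (], [P → . a], [P' → . P] }  — shift
  I1: { [P → ( . a L] }  — shift
  I2: { [L → ) .], [L → . )], [L → . a ( n], [P → ) . L], [P → ) .] }  — shift, 2 reduces
  I3: { [P → L . (] }  — shift
  I4: { [P' → P .] }  — accept
  I5: { [L → a . ( n], [P → a .] }  — shift, reduce
  I6: { [L → a ( . n] }  — shift
  I7: { [L → a ( n .] }  — reduce
  I8: { [P → L ( .] }  — reduce
  I9: { [L → ) .] }  — reduce
  I10: { [P → ) L .] }  — reduce
  I11: { [L → a . ( n] }  — shift
  I12: { [L → . )], [L → . a ( n], [P → ( a . L] }  — shift
  I13: { [P → ( a L .] }  — reduce

I2 contains reduce items [L → ) .], [P → ) .] and shift items [L → . )], [L → . a ( n] — shift-reduce conflict.
I5 contains reduce item [P → a .] and shift item [L → a . ( n] — shift-reduce conflict.

Answer: Yes — I2: [L → ) .] vs [L → . )]; I5: [P → a .] vs [L → a . ( n]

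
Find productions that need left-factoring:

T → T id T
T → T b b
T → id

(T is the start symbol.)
Yes, T has productions with common prefix 'T'

Left-factoring is needed when two productions for the same non-terminal
share a common prefix on the right-hand side.

Productions for T:
  T → T id T
  T → T b b
  T → id

Found common prefix 'T' in productions for T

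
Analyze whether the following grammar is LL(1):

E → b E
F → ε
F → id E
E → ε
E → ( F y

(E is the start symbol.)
Yes, the grammar is LL(1).

A grammar is LL(1) if for each non-terminal N with multiple productions, the predict sets of those productions are pairwise disjoint, where PREDICT(N → α) = (FIRST(α) \ {ε}) ∪ (FOLLOW(N) if α ⇒* ε).

Relevant sets:
  FOLLOW(E) = { $, 'y' }
  FOLLOW(F) = { 'y' }

For E:
  PREDICT(E → b E) = { 'b' }
  PREDICT(E → ε) = { $, 'y' }
  PREDICT(E → '(' F y) = { '(' }
For F:
  PREDICT(F → ε) = { 'y' }
  PREDICT(F → id E) = { 'id' }

All predict sets are disjoint. The grammar IS LL(1).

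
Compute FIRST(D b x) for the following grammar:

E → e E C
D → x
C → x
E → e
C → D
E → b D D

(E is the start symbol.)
FIRST sets of the non-terminals involved (from the grammar, by fixed-point iteration):
  FIRST(D) = { 'x' }

To compute FIRST(D b x), process the symbols left to right:
Symbol D is a non-terminal. Add FIRST(D) \ {ε} = { 'x' }
D is not nullable (ε ∉ FIRST(D)), so stop here.
FIRST(D b x) = { 'x' }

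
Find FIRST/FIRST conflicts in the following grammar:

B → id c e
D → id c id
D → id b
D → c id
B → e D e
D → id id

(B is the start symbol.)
A FIRST/FIRST conflict occurs when two productions N → α and N → β for the same non-terminal have FIRST(α) ∩ FIRST(β) ≠ ∅ (with ε ∈ FIRST of a nullable right-hand side, so two nullable alternatives also conflict).

Productions for B:
  B → id c e: FIRST = { 'id' }
  B → e D e: FIRST = { 'e' }
Productions for D:
  D → id c id: FIRST = { 'id' }
  D → id b: FIRST = { 'id' }
  D → c id: FIRST = { 'c' }
  D → id id: FIRST = { 'id' }

Conflict for D: D → id c id and D → id b
  Overlap: { 'id' }
Conflict for D: D → id c id and D → id id
  Overlap: { 'id' }
Conflict for D: D → id b and D → id id
  Overlap: { 'id' }

Answer: Yes. D → id c id / D → id b on { 'id' }; D → id c id / D → id id on { 'id' }; D → id b / D → id id on { 'id' }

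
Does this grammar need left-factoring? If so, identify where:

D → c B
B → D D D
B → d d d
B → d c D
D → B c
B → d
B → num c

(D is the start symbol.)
Yes, B has productions with common prefix 'd'

Left-factoring is needed when two productions for the same non-terminal
share a common prefix on the right-hand side.

Productions for D:
  D → c B
  D → B c
Productions for B:
  B → D D D
  B → d d d
  B → d c D
  B → d
  B → num c

Found common prefix 'd' in productions for B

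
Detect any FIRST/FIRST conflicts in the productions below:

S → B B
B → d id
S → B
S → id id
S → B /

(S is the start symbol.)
A FIRST/FIRST conflict occurs when two productions N → α and N → β for the same non-terminal have FIRST(α) ∩ FIRST(β) ≠ ∅ (with ε ∈ FIRST of a nullable right-hand side, so two nullable alternatives also conflict).

FIRST sets of the non-terminals at (or reachable through a nullable prefix from) the front of some alternative:
  FIRST(B) = { 'd' }

Productions for S:
  S → B B: FIRST = { 'd' }
  S → B: FIRST = { 'd' }
  S → id id: FIRST = { 'id' }
  S → B /: FIRST = { 'd' }
B has only one production, so no FIRST/FIRST conflict is possible there.

Conflict for S: S → B B and S → B
  Overlap: { 'd' }
Conflict for S: S → B B and S → B /
  Overlap: { 'd' }
Conflict for S: S → B and S → B /
  Overlap: { 'd' }

Answer: Yes. S → B B / S → B on { 'd' }; S → B B / S → B '/' on { 'd' }; S → B / S → B '/' on { 'd' }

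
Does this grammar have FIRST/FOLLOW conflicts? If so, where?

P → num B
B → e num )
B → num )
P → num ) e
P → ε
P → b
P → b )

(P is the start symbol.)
A FIRST/FOLLOW conflict occurs when a non-terminal N has a nullable alternative N → β (β ⇒* ε) and another alternative N → α with FIRST(α) ∩ FOLLOW(N) ≠ ∅: on such a lookahead the parser cannot decide between expanding α and letting N vanish via β.

Nullable non-terminals: P.

P: nullable alternative(s) P → ε; FOLLOW(P) = { $ }
  P → num B: FIRST \ {ε} = { 'num' } — disjoint from FOLLOW(P)
  P → num ) e: FIRST \ {ε} = { 'num' } — disjoint from FOLLOW(P)
  P → ε: FIRST \ {ε} = { } — this is the only nullable alternative, skip
  P → b: FIRST \ {ε} = { 'b' } — disjoint from FOLLOW(P)
  P → b ): FIRST \ {ε} = { 'b' } — disjoint from FOLLOW(P)

B has no nullable alternative, so no FIRST/FOLLOW check is needed there.

No FIRST/FOLLOW conflicts found.

Answer: No FIRST/FOLLOW conflicts.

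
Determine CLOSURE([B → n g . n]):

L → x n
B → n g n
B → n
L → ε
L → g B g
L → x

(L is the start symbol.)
{ [B → n g . n] }

To compute CLOSURE, for each item [A → α.Bβ] where B is a non-terminal, add [B → .γ] for all productions B → γ; repeat for the newly added items until nothing changes.

Start with: [B → n g . n]
The dot precedes the terminal n, so nothing is added.

CLOSURE = { [B → n g . n] }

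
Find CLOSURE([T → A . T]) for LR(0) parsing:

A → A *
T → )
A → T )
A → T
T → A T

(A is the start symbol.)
{ [A → . A *], [A → . T )], [A → . T], [T → . )], [T → . A T], [T → A . T] }

To compute CLOSURE, for each item [A → α.Bβ] where B is a non-terminal, add [B → .γ] for all productions B → γ; repeat for the newly added items until nothing changes.

Start with: [T → A . T]
  [T → A . T] has the dot before T: add [T → . )], [T → . A T]
  [T → . A T] has the dot before A: add [A → . A *], [A → . T )], [A → . T]
No further items can be added.

CLOSURE = { [A → . A *], [A → . T )], [A → . T], [T → . )], [T → . A T], [T → A . T] }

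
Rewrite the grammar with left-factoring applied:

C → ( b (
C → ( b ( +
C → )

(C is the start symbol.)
C → ( b ( C'
C' → ε
C' → +
C → )

Left-factoring transforms A → αβ₁ | αβ₂ into A → αA' and A' → β₁ | β₂
(α is the longest common prefix among the alternatives). Repeat until
no nonterminal has two alternatives with a common prefix.

Round 1: C has alternatives sharing prefix '( b ('. Introduce C': C → ( b ( C'
  Add: C' → ε
  Add: C' → +

No remaining common prefixes — done.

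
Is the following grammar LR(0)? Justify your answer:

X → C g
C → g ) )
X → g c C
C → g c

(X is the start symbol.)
No. Shift-reduce conflict between [C → g c .] and [C → . g ) )]

Augment with X' → X and build the canonical LR(0) collection (I0 = CLOSURE({[X' → . X]}), then GOTO on every symbol after a dot until no new states appear). It has 11 states:
  I0: { [C → . g ) )], [C → . g c], [X → . C g], [X → . g c C], [X' → . X] }  — shift
  I1: { [X → C . g] }  — shift
  I2: { [X' → X .] }  — accept
  I3: { [C → g . ) )], [C → g . c], [X → g . c C] }  — shift
  I4: { [C → g ) . )] }  — shift
  I5: { [C → . g ) )], [C → . g c], [C → g c .], [X → g c . C] }  — shift, reduce
  I6: { [X → g c C .] }  — reduce
  I7: { [C → g . ) )], [C → g . c] }  — shift
  I8: { [C → g c .] }  — reduce
  I9: { [C → g ) ) .] }  — reduce
  I10: { [X → C g .] }  — reduce

Conflict in state I5:
  Shift-reduce conflict between [C → g c .] and [C → . g ) )]
So the grammar is NOT LR(0).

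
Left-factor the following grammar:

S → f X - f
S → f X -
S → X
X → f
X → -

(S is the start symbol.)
S → f X - S'
S' → f
S' → ε
S → X
X → f
X → -

Left-factoring transforms A → αβ₁ | αβ₂ into A → αA' and A' → β₁ | β₂
(α is the longest common prefix among the alternatives). Repeat until
no nonterminal has two alternatives with a common prefix.

Round 1: S has alternatives sharing prefix 'f X -'. Introduce S': S → f X - S'
  Add: S' → f
  Add: S' → ε

No remaining common prefixes — done.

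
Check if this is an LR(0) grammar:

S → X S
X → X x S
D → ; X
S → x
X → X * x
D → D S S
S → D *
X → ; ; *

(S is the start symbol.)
A grammar is LR(0) if no state in the canonical LR(0) collection has:
  - both a shift item (dot before a terminal) and a complete item (shift-reduce conflict), or
  - two or more complete items (reduce-reduce conflict; the accept item [S' → S .] counts as a complete item here).

Augment with S' → S and build the canonical LR(0) collection (I0 = CLOSURE({[S' → . S]}), then GOTO on every symbol after a dot until no new states appear). It has 19 states:
  I0: { [D → . ; X], [D → . D S S], [S → . D *], [S → . X S], [S → . x], [S' → . S], [X → . ; ; *], [X → . X * x], [X → . X x S] }  — shift
  I1: { [D → ; . X], [X → . ; ; *], [X → . X * x], [X → . X x S], [X → ; . ; *] }  — shift
  I2: { [D → . ; X], [D → . D S S], [D → D . S S], [S → . D *], [S → . X S], [S → . x], [S → D . *], [X → . ; ; *], [X → . X * x], [X → . X x S] }  — shift
  I3: { [S' → S .] }  — accept
  I4: { [D → . ; X], [D → . D S S], [S → . D *], [S → . X S], [S → . x], [S → X . S], [X → . ; ; *], [X → . X * x], [X → . X x S], [X → X . * x], [X → X . x S] }  — shift
  I5: { [S → x .] }  — reduce
  I6: { [X → X * . x] }  — shift
  I7: { [S → X S .] }  — reduce
  I8: { [D → . ; X], [D → . D S S], [S → . D *], [S → . X S], [S → . x], [S → x .], [X → . ; ; *], [X → . X * x], [X → . X x S], [X → X x . S] }  — shift, reduce
  I9: { [X → X x S .] }  — reduce
  I10: { [X → X * x .] }  — reduce
  I11: { [S → D * .] }  — reduce
  I12: { [D → . ; X], [D → . D S S], [D → D S . S], [S → . D *], [S → . X S], [S → . x], [X → . ; ; *], [X → . X * x], [X → . X x S] }  — shift
  I13: { [D → D S S .] }  — reduce
  I14: { [X → ; . ; *], [X → ; ; . *] }  — shift
  I15: { [D → ; X .], [X → X . * x], [X → X . x S] }  — shift, reduce
  I16: { [D → . ; X], [D → . D S S], [S → . D *], [S → . X S], [S → . x], [X → . ; ; *], [X → . X * x], [X → . X x S], [X → X x . S] }  — shift
  I17: { [X → ; ; * .] }  — reduce
  I18: { [X → ; ; . *] }  — shift

Conflict in state I8:
  Shift-reduce conflict between [S → x .] and [D → . ; X]
So the grammar is NOT LR(0).

Answer: No. Shift-reduce conflict between [S → x .] and [D → . ; X]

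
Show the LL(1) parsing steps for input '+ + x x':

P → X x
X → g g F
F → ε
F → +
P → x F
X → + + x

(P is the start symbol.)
LL(1) parsing maintains a stack (initially the start symbol over $) and the input. At each step: if the stack top is a terminal, match it against the current input token; if it is a non-terminal N, replace it with the RHS of M[N, lookahead] (the unique production whose predict set contains the lookahead).

Stack is shown with the top on the left.

Stack      Input      Action
----------------------------
P $        + + x x $  output P → X x
X x $      + + x x $  output X → + + x
+ + x x $  + + x x $  match '+'
+ x x $    + x x $    match '+'
x x $      x x $      match 'x'
x $        x $        match 'x'
$          $          accept

The string is accepted.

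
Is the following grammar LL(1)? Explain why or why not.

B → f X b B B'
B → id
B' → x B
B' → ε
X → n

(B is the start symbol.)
Relevant sets:
  FOLLOW(B') = { $, 'x' }

For B:
  PREDICT(B → f X b B B') = { 'f' }
  PREDICT(B → id) = { 'id' }
For B':
  PREDICT(B' → x B) = { 'x' }
  PREDICT(B' → ε) = { $, 'x' }
X has a single production, so nothing to check there.

Conflict found: Predict set conflict for B': { 'x' }
The grammar is NOT LL(1).

Answer: No. Predict set conflict for B': { 'x' }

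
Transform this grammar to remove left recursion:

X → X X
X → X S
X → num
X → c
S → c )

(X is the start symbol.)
X → num X'
X → c X'
X' → X X'
X' → S X'
X' → ε
S → c )

X is directly left-recursive. The standard transformation for
  A → A α₁ | ... | A α_m | β₁ | ... | β_n
is
  A  → β₁ A' | ... | β_n A'
  A' → α₁ A' | ... | α_m A' | ε

X → num becomes X → num X'
X → c becomes X → c X'
X → X X becomes X' → X X'
X → X S becomes X' → S X'
Add X' → ε

Productions for other non-terminals are unchanged:
  S → c )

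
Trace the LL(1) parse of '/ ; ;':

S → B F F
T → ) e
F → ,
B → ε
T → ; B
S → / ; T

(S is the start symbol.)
Stack is shown with the top on the left.

Stack    Input    Action
------------------------
S $      / ; ; $  output S → / ; T
/ ; T $  / ; ; $  match '/'
; T $    ; ; $    match ';'
T $      ; $      output T → ; B
; B $    ; $      match ';'
B $      $        output B → ε
$        $        accept

The string is accepted.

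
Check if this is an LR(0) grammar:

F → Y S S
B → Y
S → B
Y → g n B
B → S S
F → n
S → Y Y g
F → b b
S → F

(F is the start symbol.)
No. Reduce-reduce conflict: [S → B .] and [Y → g n B .]

A grammar is LR(0) if no state in the canonical LR(0) collection has:
  - both a shift item (dot before a terminal) and a complete item (shift-reduce conflict), or
  - two or more complete items (reduce-reduce conflict; the accept item [F' → F .] counts as a complete item here).

Augment with F' → F and build the canonical LR(0) collection (I0 = CLOSURE({[F' → . F]}), then GOTO on every symbol after a dot until no new states appear). It has 18 states:
  I0: { [F → . Y S S], [F → . b b], [F → . n], [F' → . F], [Y → . g n B] }  — shift
  I1: { [F' → F .] }  — accept
  I2: { [B → . S S], [B → . Y], [F → . Y S S], [F → . b b], [F → . n], [F → Y . S S], [S → . B], [S → . F], [S → . Y Y g], [Y → . g n B] }  — shift
  I3: { [F → b . b] }  — shift
  I4: { [Y → g . n B] }  — shift
  I5: { [F → n .] }  — reduce
  I6: { [B → . S S], [B → . Y], [F → . Y S S], [F → . b b], [F → . n], [S → . B], [S → . F], [S → . Y Y g], [Y → . g n B], [Y → g n . B] }  — shift
  I7: { [S → B .], [Y → g n B .] }  — 2 reduces
  I8: { [S → F .] }  — reduce
  I9: { [B → . S S], [B → . Y], [B → S . S], [F → . Y S S], [F → . b b], [F → . n], [S → . B], [S → . F], [S → . Y Y g], [Y → . g n B] }  — shift
  I10: { [B → . S S], [B → . Y], [B → Y .], [F → . Y S S], [F → . b b], [F → . n], [F → Y . S S], [S → . B], [S → . F], [S → . Y Y g], [S → Y . Y g], [Y → . g n B] }  — shift, reduce
  I11: { [S → B .] }  — reduce
  I12: { [B → . S S], [B → . Y], [B → S . S], [F → . Y S S], [F → . b b], [F → . n], [F → Y S . S], [S → . B], [S → . F], [S → . Y Y g], [Y → . g n B] }  — shift
  I13: { [B → . S S], [B → . Y], [B → Y .], [F → . Y S S], [F → . b b], [F → . n], [F → Y . S S], [S → . B], [S → . F], [S → . Y Y g], [S → Y . Y g], [S → Y Y . g], [Y → . g n B] }  — shift, reduce
  I14: { [S → Y Y g .], [Y → g . n B] }  — shift, reduce
  I15: { [B → . S S], [B → . Y], [B → S . S], [B → S S .], [F → . Y S S], [F → . b b], [F → . n], [F → Y S S .], [S → . B], [S → . F], [S → . Y Y g], [Y → . g n B] }  — shift, 2 reduces
  I16: { [B → . S S], [B → . Y], [B → S . S], [B → S S .], [F → . Y S S], [F → . b b], [F → . n], [S → . B], [S → . F], [S → . Y Y g], [Y → . g n B] }  — shift, reduce
  I17: { [F → b b .] }  — reduce

Conflict in state I7:
  Reduce-reduce conflict: [S → B .] and [Y → g n B .]
So the grammar is NOT LR(0).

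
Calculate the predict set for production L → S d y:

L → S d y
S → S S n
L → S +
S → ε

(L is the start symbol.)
{ 'd', 'n' }

PREDICT(L → S d y) = (FIRST(RHS) \ {ε}) ∪ (FOLLOW(L) if ε ∈ FIRST(RHS), i.e. RHS ⇒* ε)
FIRST(S) = { 'n', ε }
FIRST(S d y) = { 'd', 'n' }
ε ∉ FIRST(S d y), so FOLLOW(L) is not added.
PREDICT(L → S d y) = { 'd', 'n' }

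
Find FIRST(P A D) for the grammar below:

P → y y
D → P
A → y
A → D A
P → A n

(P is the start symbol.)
{ 'y' }

FIRST sets of the non-terminals involved (from the grammar, by fixed-point iteration):
  FIRST(P) = { 'y' }

To compute FIRST(P A D), process the symbols left to right:
Symbol P is a non-terminal. Add FIRST(P) \ {ε} = { 'y' }
P is not nullable (ε ∉ FIRST(P)), so stop here.
FIRST(P A D) = { 'y' }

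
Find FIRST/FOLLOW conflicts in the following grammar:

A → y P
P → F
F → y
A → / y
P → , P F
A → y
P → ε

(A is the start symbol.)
Yes. P → F with FOLLOW(P) on { 'y' }

A FIRST/FOLLOW conflict occurs when a non-terminal N has a nullable alternative N → β (β ⇒* ε) and another alternative N → α with FIRST(α) ∩ FOLLOW(N) ≠ ∅: on such a lookahead the parser cannot decide between expanding α and letting N vanish via β.

Nullable non-terminals: P.
FIRST sets used below: FIRST(F) = { 'y' }

P: nullable alternative(s) P → ε; FOLLOW(P) = { $, 'y' }
  P → F: FIRST \ {ε} = { 'y' } — overlaps FOLLOW(P) on { 'y' }: CONFLICT
  P → , P F: FIRST \ {ε} = { ',' } — disjoint from FOLLOW(P)
  P → ε: FIRST \ {ε} = { } — this is the only nullable alternative, skip

A, F have no nullable alternative, so no FIRST/FOLLOW check is needed there.

So the grammar has 1 FIRST/FOLLOW conflict (marked CONFLICT above).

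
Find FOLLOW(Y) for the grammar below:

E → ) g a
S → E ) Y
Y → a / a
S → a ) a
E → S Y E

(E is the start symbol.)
In S → E ) Y: Y is at the end, add FOLLOW(S)
In E → S Y E: Y is followed by E, add FIRST(E) \ {ε} = { ')', 'a' }

The FOLLOW sets referred to above (computed the same way, to a fixed point):
  FOLLOW(S) = { 'a' }

Taking the union: FOLLOW(Y) = { ')', 'a' }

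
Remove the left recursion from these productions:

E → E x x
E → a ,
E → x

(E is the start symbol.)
E → a , E'
E → x E'
E' → x x E'
E' → ε

E is directly left-recursive. The standard transformation for
  A → A α₁ | ... | A α_m | β₁ | ... | β_n
is
  A  → β₁ A' | ... | β_n A'
  A' → α₁ A' | ... | α_m A' | ε

E → a , becomes E → a , E'
E → x becomes E → x E'
E → E x x becomes E' → x x E'
Add E' → ε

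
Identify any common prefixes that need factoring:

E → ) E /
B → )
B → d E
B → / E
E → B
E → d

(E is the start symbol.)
No, left-factoring is not needed

Left-factoring is needed when two productions for the same non-terminal
share a common prefix on the right-hand side.

Productions for E:
  E → ) E /
  E → B
  E → d
Productions for B:
  B → )
  B → d E
  B → / E

No common prefixes found.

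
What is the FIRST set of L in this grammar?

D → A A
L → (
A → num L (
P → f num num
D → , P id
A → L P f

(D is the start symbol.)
From L → (:
  - '(' is a terminal: add '(' and stop

Collecting: FIRST(L) = { '(' }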